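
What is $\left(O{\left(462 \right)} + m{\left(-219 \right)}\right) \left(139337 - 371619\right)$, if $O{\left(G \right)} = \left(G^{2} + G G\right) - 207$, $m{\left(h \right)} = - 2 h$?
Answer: $-99212055558$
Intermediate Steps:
$O{\left(G \right)} = -207 + 2 G^{2}$ ($O{\left(G \right)} = \left(G^{2} + G^{2}\right) - 207 = 2 G^{2} - 207 = -207 + 2 G^{2}$)
$\left(O{\left(462 \right)} + m{\left(-219 \right)}\right) \left(139337 - 371619\right) = \left(\left(-207 + 2 \cdot 462^{2}\right) - -438\right) \left(139337 - 371619\right) = \left(\left(-207 + 2 \cdot 213444\right) + 438\right) \left(-232282\right) = \left(\left(-207 + 426888\right) + 438\right) \left(-232282\right) = \left(426681 + 438\right) \left(-232282\right) = 427119 \left(-232282\right) = -99212055558$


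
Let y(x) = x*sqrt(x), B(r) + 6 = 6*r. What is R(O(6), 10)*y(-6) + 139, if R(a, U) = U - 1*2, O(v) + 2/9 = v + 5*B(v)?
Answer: 139 - 48*I*sqrt(6) ≈ 139.0 - 117.58*I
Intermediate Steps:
B(r) = -6 + 6*r
O(v) = -272/9 + 31*v (O(v) = -2/9 + (v + 5*(-6 + 6*v)) = -2/9 + (v + (-30 + 30*v)) = -2/9 + (-30 + 31*v) = -272/9 + 31*v)
R(a, U) = -2 + U (R(a, U) = U - 2 = -2 + U)
y(x) = x**(3/2)
R(O(6), 10)*y(-6) + 139 = (-2 + 10)*(-6)**(3/2) + 139 = 8*(-6*I*sqrt(6)) + 139 = -48*I*sqrt(6) + 139 = 139 - 48*I*sqrt(6)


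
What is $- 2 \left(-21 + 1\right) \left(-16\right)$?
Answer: $-640$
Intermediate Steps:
$- 2 \left(-21 + 1\right) \left(-16\right) = \left(-2\right) \left(-20\right) \left(-16\right) = 40 \left(-16\right) = -640$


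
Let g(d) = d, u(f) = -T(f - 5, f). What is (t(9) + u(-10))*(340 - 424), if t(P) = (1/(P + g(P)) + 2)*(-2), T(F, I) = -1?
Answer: 784/3 ≈ 261.33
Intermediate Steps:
u(f) = 1 (u(f) = -1*(-1) = 1)
t(P) = -4 - 1/P (t(P) = (1/(P + P) + 2)*(-2) = (1/(2*P) + 2)*(-2) = (2 + 1/(2*P))*(-2) = -4 - 1/P)
(t(9) + u(-10))*(340 - 424) = ((-4 - 1/9) + 1)*(340 - 424) = ((-4 - 1*1/9) + 1)*(-84) = ((-4 - 1/9) + 1)*(-84) = (-37/9 + 1)*(-84) = -28/9*(-84) = 784/3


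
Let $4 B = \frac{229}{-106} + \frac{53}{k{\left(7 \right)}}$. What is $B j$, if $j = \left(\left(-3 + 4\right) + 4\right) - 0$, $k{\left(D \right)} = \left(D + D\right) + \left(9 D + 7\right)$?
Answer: $- \frac{34045}{17808} \approx -1.9118$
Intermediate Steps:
$k{\left(D \right)} = 7 + 11 D$ ($k{\left(D \right)} = 2 D + \left(7 + 9 D\right) = 7 + 11 D$)
$B = - \frac{6809}{17808}$ ($B = \frac{\frac{229}{-106} + \frac{53}{7 + 11 \cdot 7}}{4} = \frac{229 \left(- \frac{1}{106}\right) + \frac{53}{7 + 77}}{4} = \frac{- \frac{229}{106} + \frac{53}{84}}{4} = \frac{1}{4} \left(- \frac{6809}{4452}\right) = - \frac{6809}{17808} \approx -0.38236$)
$j = 5$ ($j = \left(1 + 4\right) + 0 = 5 + 0 = 5$)
$B j = \left(- \frac{6809}{17808}\right) 5 = - \frac{34045}{17808}$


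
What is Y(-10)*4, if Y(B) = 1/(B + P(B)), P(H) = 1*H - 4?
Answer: -⅙ ≈ -0.16667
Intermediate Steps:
P(H) = -4 + H (P(H) = H - 4 = -4 + H)
Y(B) = 1/(-4 + 2*B) (Y(B) = 1/(B + (-4 + B)) = 1/(-4 + 2*B))
Y(-10)*4 = (1/(2*(-2 - 10)))*4 = ((½)/(-12))*4 = ((½)*(-1/12))*4 = -1/24*4 = -⅙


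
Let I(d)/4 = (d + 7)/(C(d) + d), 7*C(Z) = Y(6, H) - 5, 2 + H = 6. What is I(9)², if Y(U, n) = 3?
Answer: 200704/3721 ≈ 53.938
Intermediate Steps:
H = 4 (H = -2 + 6 = 4)
C(Z) = -2/7 (C(Z) = (3 - 5)/7 = (⅐)*(-2) = -2/7)
I(d) = 4*(7 + d)/(-2/7 + d) (I(d) = 4*((d + 7)/(-2/7 + d)) = 4*((7 + d)/(-2/7 + d)) = 4*(7 + d)/(-2/7 + d))
I(9)² = (28*(7 + 9)/(-2 + 7*9))² = (28*16/(-2 + 63))² = (28*16/61)² = (28*(1/61)*16)² = (448/61)² = 200704/3721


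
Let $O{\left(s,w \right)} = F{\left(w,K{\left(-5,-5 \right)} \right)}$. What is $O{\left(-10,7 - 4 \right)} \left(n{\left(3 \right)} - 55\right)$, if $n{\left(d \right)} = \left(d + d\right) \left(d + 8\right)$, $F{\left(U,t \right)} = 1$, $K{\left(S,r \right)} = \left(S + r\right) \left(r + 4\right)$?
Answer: $11$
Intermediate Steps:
$K{\left(S,r \right)} = \left(4 + r\right) \left(S + r\right)$ ($K{\left(S,r \right)} = \left(S + r\right) \left(4 + r\right) = \left(4 + r\right) \left(S + r\right)$)
$O{\left(s,w \right)} = 1$
$n{\left(d \right)} = 2 d \left(8 + d\right)$
$O{\left(-10,7 - 4 \right)} \left(n{\left(3 \right)} - 55\right) = 1 \left(2 \cdot 3 \left(8 + 3\right) - 55\right) = 1 \left(2 \cdot 3 \cdot 11 - 55\right) = 1 \left(66 - 55\right) = 1 \cdot 11 = 11$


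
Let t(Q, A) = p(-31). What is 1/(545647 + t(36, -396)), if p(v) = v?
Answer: 1/545616 ≈ 1.8328e-6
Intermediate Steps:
t(Q, A) = -31
1/(545647 + t(36, -396)) = 1/(545647 - 31) = 1/545616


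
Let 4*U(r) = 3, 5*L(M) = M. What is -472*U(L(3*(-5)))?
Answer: -354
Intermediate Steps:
L(M) = M/5
U(r) = 3/4 (U(r) = (1/4)*3 = 3/4)
-472*U(L(3*(-5))) = -472*3/4 = -354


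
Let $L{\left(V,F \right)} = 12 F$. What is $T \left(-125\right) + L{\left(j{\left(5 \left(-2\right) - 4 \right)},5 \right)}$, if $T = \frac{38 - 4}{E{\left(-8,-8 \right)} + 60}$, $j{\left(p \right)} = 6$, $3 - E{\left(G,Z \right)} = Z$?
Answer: $\frac{10}{71} \approx 0.14085$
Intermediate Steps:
$E{\left(G,Z \right)} = 3 - Z$
$T = \frac{34}{71}$ ($T = \frac{38 - 4}{\left(3 - -8\right) + 60} = \frac{34}{\left(3 + 8\right) + 60} = \frac{34}{11 + 60} = \frac{34}{71} \approx 0.47887$)
$T \left(-125\right) + L{\left(j{\left(5 \left(-2\right) - 4 \right)},5 \right)} = \frac{34}{71} \left(-125\right) + 12 \cdot 5 = - \frac{4250}{71} + 60 = \frac{10}{71}$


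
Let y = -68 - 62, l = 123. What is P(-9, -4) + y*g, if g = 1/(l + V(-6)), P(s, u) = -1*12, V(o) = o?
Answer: -118/9 ≈ -13.111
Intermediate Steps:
P(s, u) = -12
g = 1/117 (g = 1/(123 - 6) = 1/117 ≈ 0.0085470)
y = -130
P(-9, -4) + y*g = -12 - 130*1/117 = -12 - 10/9 = -118/9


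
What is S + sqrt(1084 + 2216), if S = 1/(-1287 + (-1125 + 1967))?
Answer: -1/445 + 10*sqrt(33) ≈ 57.443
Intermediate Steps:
S = -1/445 (S = 1/(-1287 + 842) = 1/(-445) = -1/445 ≈ -0.0022472)
S + sqrt(1084 + 2216) = -1/445 + sqrt(1084 + 2216) = -1/445 + sqrt(3300) = -1/445 + 10*sqrt(33)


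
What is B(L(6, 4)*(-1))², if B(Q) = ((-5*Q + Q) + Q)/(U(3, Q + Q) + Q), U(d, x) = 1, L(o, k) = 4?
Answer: 16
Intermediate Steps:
B(Q) = -3*Q/(1 + Q) (B(Q) = ((-5*Q + Q) + Q)/(1 + Q) = (-4*Q + Q)/(1 + Q) = (-3*Q)/(1 + Q) = -3*Q/(1 + Q))
B(L(6, 4)*(-1))² = (-3*4*(-1)/(1 + 4*(-1)))² = (-3*(-4)/(1 - 4))² = (-3*(-4)/(-3))² = (-3*(-4)*(-⅓))² = (-4)² = 16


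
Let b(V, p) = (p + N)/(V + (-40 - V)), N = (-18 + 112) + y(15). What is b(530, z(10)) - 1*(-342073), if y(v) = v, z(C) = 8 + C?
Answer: 13682793/40 ≈ 3.4207e+5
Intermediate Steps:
N = 109 (N = (-18 + 112) + 15 = 94 + 15 = 109)
b(V, p) = -109/40 - p/40 (b(V, p) = (p + 109)/(V + (-40 - V)) = (109 + p)/(-40) = (109 + p)*(-1/40) = -109/40 - p/40)
b(530, z(10)) - 1*(-342073) = (-109/40 - (8 + 10)/40) - 1*(-342073) = (-109/40 - 1/40*18) + 342073 = (-109/40 - 9/20) + 342073 = -127/40 + 342073 = 13682793/40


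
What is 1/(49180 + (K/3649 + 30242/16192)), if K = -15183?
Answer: 29542304/1452822765681 ≈ 2.0334e-5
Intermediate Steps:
1/(49180 + (K/3649 + 30242/16192)) = 1/(49180 + (-15183/3649 + 30242/16192)) = 1/(49180 + (-15183*1/3649 + 30242*(1/16192))) = 1/(49180 + (-15183/3649 + 15121/8096)) = 1/(49180 - 67745039/29542304) = 1/(1452822765681/29542304) = 29542304/1452822765681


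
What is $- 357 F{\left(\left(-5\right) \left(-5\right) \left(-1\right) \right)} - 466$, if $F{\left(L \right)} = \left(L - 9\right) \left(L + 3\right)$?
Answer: $-267502$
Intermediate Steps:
$F{\left(L \right)} = \left(-9 + L\right) \left(3 + L\right)$
$- 357 F{\left(\left(-5\right) \left(-5\right) \left(-1\right) \right)} - 466 = - 357 \left(-27 + \left(\left(-5\right) \left(-5\right) \left(-1\right)\right)^{2} - 6 \left(-5\right) \left(-5\right) \left(-1\right)\right) - 466 = - 357 \left(-27 + \left(25 \left(-1\right)\right)^{2} - 6 \cdot 25 \left(-1\right)\right) - 466 = - 357 \left(-27 + \left(-25\right)^{2} - -150\right) - 466 = - 357 \left(-27 + 625 + 150\right) - 466 = \left(-357\right) 748 - 466 = -267036 - 466 = -267502$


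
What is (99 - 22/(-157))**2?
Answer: 242269225/24649 ≈ 9828.8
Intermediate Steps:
(99 - 22/(-157))**2 = (99 - 22*(-1/157))**2 = (99 + 22/157)**2 = (15565/157)**2 = 242269225/24649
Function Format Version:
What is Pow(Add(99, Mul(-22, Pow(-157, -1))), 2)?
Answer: Rational(242269225, 24649) ≈ 9828.8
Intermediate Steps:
Pow(Add(99, Mul(-22, Pow(-157, -1))), 2) = Pow(Add(99, Mul(-22, Rational(-1, 157))), 2) = Pow(Add(99, Rational(22, 157)), 2) = Pow(Rational(15565, 157), 2) = Rational(242269225, 24649)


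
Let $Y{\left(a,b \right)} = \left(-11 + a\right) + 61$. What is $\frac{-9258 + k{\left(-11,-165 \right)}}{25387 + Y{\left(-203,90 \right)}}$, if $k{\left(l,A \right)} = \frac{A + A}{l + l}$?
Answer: $- \frac{9243}{25234} \approx -0.36629$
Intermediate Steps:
$Y{\left(a,b \right)} = 50 + a$
$k{\left(l,A \right)} = \frac{A}{l}$ ($k{\left(l,A \right)} = \frac{2 A}{2 l} = 2 A \frac{1}{2 l} = \frac{A}{l}$)
$\frac{-9258 + k{\left(-11,-165 \right)}}{25387 + Y{\left(-203,90 \right)}} = \frac{-9258 - \frac{165}{-11}}{25387 + \left(50 - 203\right)} = \frac{-9258 - -15}{25387 - 153} = \frac{-9258 + 15}{25234} = \left(-9243\right) \frac{1}{25234} = - \frac{9243}{25234}$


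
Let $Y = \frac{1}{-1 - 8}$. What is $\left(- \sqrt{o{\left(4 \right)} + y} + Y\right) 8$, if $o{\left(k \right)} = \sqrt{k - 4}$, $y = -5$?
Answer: $- \frac{8}{9} - 8 i \sqrt{5} \approx -0.88889 - 17.889 i$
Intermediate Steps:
$o{\left(k \right)} = \sqrt{-4 + k}$
$Y = - \frac{1}{9}$ ($Y = \frac{1}{-9} = - \frac{1}{9} \approx -0.11111$)
$\left(- \sqrt{o{\left(4 \right)} + y} + Y\right) 8 = \left(- \sqrt{\sqrt{-4 + 4} - 5} - \frac{1}{9}\right) 8 = \left(- \sqrt{\sqrt{0} - 5} - \frac{1}{9}\right) 8 = \left(- \sqrt{0 - 5} - \frac{1}{9}\right) 8 = \left(- \sqrt{-5} - \frac{1}{9}\right) 8 = \left(- i \sqrt{5} - \frac{1}{9}\right) 8 = \left(- \frac{1}{9} - i \sqrt{5}\right) 8 = - \frac{8}{9} - 8 i \sqrt{5}$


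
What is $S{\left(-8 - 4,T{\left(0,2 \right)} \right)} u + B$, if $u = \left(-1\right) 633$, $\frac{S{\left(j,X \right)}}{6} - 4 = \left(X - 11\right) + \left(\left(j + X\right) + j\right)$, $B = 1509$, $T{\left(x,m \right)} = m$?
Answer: $104055$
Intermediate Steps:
$S{\left(j,X \right)} = -42 + 12 X + 12 j$ ($S{\left(j,X \right)} = 24 + 6 \left(\left(X - 11\right) + \left(\left(j + X\right) + j\right)\right) = 24 + 6 \left(\left(-11 + X\right) + \left(\left(X + j\right) + j\right)\right) = 24 + 6 \left(\left(-11 + X\right) + \left(X + 2 j\right)\right) = 24 + 6 \left(-11 + 2 X + 2 j\right) = 24 + \left(-66 + 12 X + 12 j\right) = -42 + 12 X + 12 j$)
$u = -633$
$S{\left(-8 - 4,T{\left(0,2 \right)} \right)} u + B = \left(-42 + 12 \cdot 2 + 12 \left(-8 - 4\right)\right) \left(-633\right) + 1509 = \left(-42 + 24 + 12 \left(-12\right)\right) \left(-633\right) + 1509 = \left(-42 + 24 - 144\right) \left(-633\right) + 1509 = \left(-162\right) \left(-633\right) + 1509 = 102546 + 1509 = 104055$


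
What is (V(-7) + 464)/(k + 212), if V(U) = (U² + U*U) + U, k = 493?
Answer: 37/47 ≈ 0.78723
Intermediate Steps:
V(U) = U + 2*U² (V(U) = (U² + U²) + U = 2*U² + U = U + 2*U²)
(V(-7) + 464)/(k + 212) = (-7*(1 + 2*(-7)) + 464)/(493 + 212) = (-7*(1 - 14) + 464)/705 = (-7*(-13) + 464)*(1/705) = (91 + 464)*(1/705) = 555*(1/705) = 37/47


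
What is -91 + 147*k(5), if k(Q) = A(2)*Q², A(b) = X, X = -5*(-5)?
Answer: 91784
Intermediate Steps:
X = 25
A(b) = 25
k(Q) = 25*Q²
-91 + 147*k(5) = -91 + 147*(25*5²) = -91 + 147*(25*25) = -91 + 147*625 = -91 + 91875 = 91784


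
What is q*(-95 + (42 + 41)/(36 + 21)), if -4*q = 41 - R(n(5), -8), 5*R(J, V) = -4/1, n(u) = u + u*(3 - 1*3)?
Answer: 14663/15 ≈ 977.53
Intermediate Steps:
n(u) = u (n(u) = u + u*(3 - 3) = u + u*0 = u + 0 = u)
R(J, V) = -4/5 (R(J, V) = (-4/1)/5 = (-4*1)/5 = (1/5)*(-4) = -4/5)
q = -209/20 (q = -(41 - 1*(-4/5))/4 = -(41 + 4/5)/4 = -1/4*209/5 = -209/20 ≈ -10.450)
q*(-95 + (42 + 41)/(36 + 21)) = -209*(-95 + (42 + 41)/(36 + 21))/20 = -209*(-95 + 83/57)/20 = -209/20*(-5332/57) = 14663/15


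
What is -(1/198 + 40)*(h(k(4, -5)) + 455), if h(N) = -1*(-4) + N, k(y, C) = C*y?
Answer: -3477319/198 ≈ -17562.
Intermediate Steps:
h(N) = 4 + N
-(1/198 + 40)*(h(k(4, -5)) + 455) = -(1/198 + 40)*((4 - 5*4) + 455) = -(1/198 + 40)*((4 - 20) + 455) = -7921*(-16 + 455)/198 = -7921*439/198 = -1*3477319/198 = -3477319/198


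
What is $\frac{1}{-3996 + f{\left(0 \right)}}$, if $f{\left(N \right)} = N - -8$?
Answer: $- \frac{1}{3988} \approx -0.00025075$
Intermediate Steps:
$f{\left(N \right)} = 8 + N$ ($f{\left(N \right)} = N + 8 = 8 + N$)
$\frac{1}{-3996 + f{\left(0 \right)}} = \frac{1}{-3996 + \left(8 + 0\right)} = \frac{1}{-3996 + 8} = \frac{1}{-3988} = - \frac{1}{3988}$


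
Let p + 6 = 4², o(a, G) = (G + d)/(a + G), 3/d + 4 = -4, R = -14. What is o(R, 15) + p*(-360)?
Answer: -28683/8 ≈ -3585.4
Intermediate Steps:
d = -3/8 (d = 3/(-4 - 4) = 3/(-8) = 3*(-⅛) = -3/8 ≈ -0.37500)
o(a, G) = (-3/8 + G)/(G + a) (o(a, G) = (G - 3/8)/(a + G) = (-3/8 + G)/(G + a))
p = 10 (p = -6 + 4² = -6 + 16 = 10)
o(R, 15) + p*(-360) = (-3/8 + 15)/(15 - 14) + 10*(-360) = (117/8)/1 - 3600 = 1*(117/8) - 3600 = 117/8 - 3600 = -28683/8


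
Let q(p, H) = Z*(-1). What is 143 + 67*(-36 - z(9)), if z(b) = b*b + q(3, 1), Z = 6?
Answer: -7294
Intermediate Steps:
q(p, H) = -6 (q(p, H) = 6*(-1) = -6)
z(b) = -6 + b**2 (z(b) = b*b - 6 = b**2 - 6 = -6 + b**2)
143 + 67*(-36 - z(9)) = 143 + 67*(-36 - (-6 + 9**2)) = 143 + 67*(-36 - (-6 + 81)) = 143 + 67*(-36 - 1*75) = 143 + 67*(-36 - 75) = 143 + 67*(-111) = 143 - 7437 = -7294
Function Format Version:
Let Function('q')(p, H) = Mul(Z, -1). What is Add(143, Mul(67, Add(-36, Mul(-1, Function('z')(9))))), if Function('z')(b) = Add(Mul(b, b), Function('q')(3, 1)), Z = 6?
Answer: -7294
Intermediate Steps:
Function('q')(p, H) = -6 (Function('q')(p, H) = Mul(6, -1) = -6)
Function('z')(b) = Add(-6, Pow(b, 2)) (Function('z')(b) = Add(Mul(b, b), -6) = Add(Pow(b, 2), -6) = Add(-6, Pow(b, 2)))
Add(143, Mul(67, Add(-36, Mul(-1, Function('z')(9))))) = Add(143, Mul(67, Add(-36, Mul(-1, Add(-6, Pow(9, 2)))))) = Add(143, Mul(67, Add(-36, Mul(-1, Add(-6, 81))))) = Add(143, Mul(67, Add(-36, Mul(-1, 75)))) = Add(143, Mul(67, Add(-36, -75))) = Add(143, Mul(67, -111)) = Add(143, -7437) = -7294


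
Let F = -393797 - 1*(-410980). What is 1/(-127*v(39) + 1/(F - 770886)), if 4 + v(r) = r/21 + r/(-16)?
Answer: 84414736/49104504041 ≈ 0.0017191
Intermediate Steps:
v(r) = -4 - 5*r/336 (v(r) = -4 + (r/21 + r/(-16)) = -4 + (r*(1/21) + r*(-1/16)) = -4 + (r/21 - r/16) = -4 - 5*r/336)
F = 17183 (F = -393797 + 410980 = 17183)
1/(-127*v(39) + 1/(F - 770886)) = 1/(-127*(-4 - 5/336*39) + 1/(17183 - 770886)) = 1/(-127*(-4 - 65/112) + 1/(-753703)) = 1/(-127*(-513/112) - 1/753703) = 1/(65151/112 - 1/753703) = 1/(49104504041/84414736) = 84414736/49104504041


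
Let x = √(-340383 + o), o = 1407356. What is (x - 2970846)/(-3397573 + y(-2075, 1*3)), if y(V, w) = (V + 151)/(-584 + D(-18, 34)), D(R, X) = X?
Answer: 272327550/311443871 - 275*√1066973/934331613 ≈ 0.87410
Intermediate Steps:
y(V, w) = -151/550 - V/550 (y(V, w) = (V + 151)/(-584 + 34) = (151 + V)/(-550) = (151 + V)*(-1/550) = -151/550 - V/550)
x = √1066973 (x = √(-340383 + 1407356) = √1066973 ≈ 1032.9)
(x - 2970846)/(-3397573 + y(-2075, 1*3)) = (√1066973 - 2970846)/(-3397573 + (-151/550 - 1/550*(-2075))) = (-2970846 + √1066973)/(-3397573 + (-151/550 + 83/22)) = (-2970846 + √1066973)/(-3397573 + 962/275) = (-2970846 + √1066973)/(-934331613/275) = (-2970846 + √1066973)*(-275/934331613) = 272327550/311443871 - 275*√1066973/934331613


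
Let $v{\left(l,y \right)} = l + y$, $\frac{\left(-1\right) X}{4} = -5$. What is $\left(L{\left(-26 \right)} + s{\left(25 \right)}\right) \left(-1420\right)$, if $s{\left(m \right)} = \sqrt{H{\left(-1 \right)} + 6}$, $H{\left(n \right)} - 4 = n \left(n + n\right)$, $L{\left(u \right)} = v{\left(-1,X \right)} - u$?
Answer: $-63900 - 2840 \sqrt{3} \approx -68819.0$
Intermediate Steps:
$X = 20$ ($X = \left(-4\right) \left(-5\right) = 20$)
$L{\left(u \right)} = 19 - u$ ($L{\left(u \right)} = \left(-1 + 20\right) - u = 19 - u$)
$H{\left(n \right)} = 4 + 2 n^{2}$ ($H{\left(n \right)} = 4 + n \left(n + n\right) = 4 + n 2 n = 4 + 2 n^{2}$)
$s{\left(m \right)} = 2 \sqrt{3}$ ($s{\left(m \right)} = \sqrt{\left(4 + 2 \left(-1\right)^{2}\right) + 6} = \sqrt{\left(4 + 2 \cdot 1\right) + 6} = \sqrt{\left(4 + 2\right) + 6} = \sqrt{6 + 6} = \sqrt{12} = 2 \sqrt{3}$)
$\left(L{\left(-26 \right)} + s{\left(25 \right)}\right) \left(-1420\right) = \left(\left(19 - -26\right) + 2 \sqrt{3}\right) \left(-1420\right) = \left(\left(19 + 26\right) + 2 \sqrt{3}\right) \left(-1420\right) = \left(45 + 2 \sqrt{3}\right) \left(-1420\right) = -63900 - 2840 \sqrt{3}$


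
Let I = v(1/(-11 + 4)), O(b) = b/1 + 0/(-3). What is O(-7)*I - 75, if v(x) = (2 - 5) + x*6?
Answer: -48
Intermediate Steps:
O(b) = b (O(b) = b*1 + 0*(-⅓) = b + 0 = b)
v(x) = -3 + 6*x
I = -27/7 (I = -3 + 6/(-11 + 4) = -3 + 6/(-7) = -3 + 6*(-⅐) = -3 - 6/7 = -27/7 ≈ -3.8571)
O(-7)*I - 75 = -7*(-27/7) - 75 = 27 - 75 = -48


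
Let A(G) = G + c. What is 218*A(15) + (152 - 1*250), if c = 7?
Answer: 4698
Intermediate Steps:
A(G) = 7 + G (A(G) = G + 7 = 7 + G)
218*A(15) + (152 - 1*250) = 218*(7 + 15) + (152 - 1*250) = 218*22 + (152 - 250) = 4796 - 98 = 4698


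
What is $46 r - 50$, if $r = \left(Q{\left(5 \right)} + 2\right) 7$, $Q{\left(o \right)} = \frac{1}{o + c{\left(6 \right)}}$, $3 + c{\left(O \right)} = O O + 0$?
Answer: $\frac{11447}{19} \approx 602.47$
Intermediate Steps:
$c{\left(O \right)} = -3 + O^{2}$ ($c{\left(O \right)} = -3 + \left(O O + 0\right) = -3 + \left(O^{2} + 0\right) = -3 + O^{2}$)
$Q{\left(o \right)} = \frac{1}{33 + o}$ ($Q{\left(o \right)} = \frac{1}{o - \left(3 - 6^{2}\right)} = \frac{1}{o + \left(-3 + 36\right)} = \frac{1}{o + 33} = \frac{1}{33 + o}$)
$r = \frac{539}{38}$ ($r = \left(\frac{1}{33 + 5} + 2\right) 7 = \left(\frac{1}{38} + 2\right) 7 = \frac{77}{38} \cdot 7 = \frac{539}{38} \approx 14.184$)
$46 r - 50 = 46 \cdot \frac{539}{38} - 50 = \frac{12397}{19} - 50 = \frac{11447}{19}$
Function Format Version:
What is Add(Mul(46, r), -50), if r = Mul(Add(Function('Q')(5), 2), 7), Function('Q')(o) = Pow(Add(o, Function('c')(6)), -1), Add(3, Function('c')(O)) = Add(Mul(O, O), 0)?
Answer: Rational(11447, 19) ≈ 602.47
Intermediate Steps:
Function('c')(O) = Add(-3, Pow(O, 2)) (Function('c')(O) = Add(-3, Add(Mul(O, O), 0)) = Add(-3, Add(Pow(O, 2), 0)) = Add(-3, Pow(O, 2)))
Function('Q')(o) = Pow(Add(33, o), -1) (Function('Q')(o) = Pow(Add(o, Add(-3, Pow(6, 2))), -1) = Pow(Add(o, Add(-3, 36)), -1) = Pow(Add(o, 33), -1) = Pow(Add(33, o), -1))
r = Rational(539, 38) (r = Mul(Add(Pow(Add(33, 5), -1), 2), 7) = Mul(Add(Pow(38, -1), 2), 7) = Mul(Add(Rational(1, 38), 2), 7) = Mul(Rational(77, 38), 7) = Rational(539, 38) ≈ 14.184)
Add(Mul(46, r), -50) = Add(Mul(46, Rational(539, 38)), -50) = Add(Rational(12397, 19), -50) = Rational(11447, 19)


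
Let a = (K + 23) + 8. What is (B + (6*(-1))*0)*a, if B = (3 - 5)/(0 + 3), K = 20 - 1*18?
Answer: -22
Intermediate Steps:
K = 2 (K = 20 - 18 = 2)
B = -⅔ (B = -2/3 = -2*⅓ = -⅔ ≈ -0.66667)
a = 33 (a = (2 + 23) + 8 = 25 + 8 = 33)
(B + (6*(-1))*0)*a = (-⅔ + (6*(-1))*0)*33 = (-⅔ - 6*0)*33 = (-⅔ + 0)*33 = -⅔*33 = -22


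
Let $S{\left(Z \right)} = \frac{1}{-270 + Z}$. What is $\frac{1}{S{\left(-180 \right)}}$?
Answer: $-450$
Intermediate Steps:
$\frac{1}{S{\left(-180 \right)}} = \frac{1}{\frac{1}{-270 - 180}} = \frac{1}{\frac{1}{-450}} = \frac{1}{- \frac{1}{450}} = -450$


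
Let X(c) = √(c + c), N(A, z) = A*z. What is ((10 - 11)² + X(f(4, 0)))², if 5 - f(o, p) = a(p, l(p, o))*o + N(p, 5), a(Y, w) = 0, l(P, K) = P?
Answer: (1 + √10)² ≈ 17.325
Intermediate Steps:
f(o, p) = 5 - 5*p (f(o, p) = 5 - (0*o + p*5) = 5 - (0 + 5*p) = 5 - 5*p)
X(c) = √2*√c (X(c) = √(2*c) = √2*√c)
((10 - 11)² + X(f(4, 0)))² = ((10 - 11)² + √2*√(5 - 5*0))² = ((-1)² + √2*√(5 + 0))² = (1 + √2*√5)² = (1 + √10)²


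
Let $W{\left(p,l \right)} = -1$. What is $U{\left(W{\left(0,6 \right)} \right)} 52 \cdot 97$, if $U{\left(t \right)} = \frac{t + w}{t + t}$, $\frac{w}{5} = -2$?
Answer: $27742$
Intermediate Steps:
$w = -10$ ($w = 5 \left(-2\right) = -10$)
$U{\left(t \right)} = \frac{-10 + t}{2 t}$ ($U{\left(t \right)} = \frac{t - 10}{t + t} = \frac{-10 + t}{2 t}$)
$U{\left(W{\left(0,6 \right)} \right)} 52 \cdot 97 = \frac{-10 - 1}{2 \left(-1\right)} 52 \cdot 97 = \frac{1}{2} \left(-1\right) \left(-11\right) 52 \cdot 97 = \frac{11}{2} \cdot 52 \cdot 97 = 286 \cdot 97 = 27742$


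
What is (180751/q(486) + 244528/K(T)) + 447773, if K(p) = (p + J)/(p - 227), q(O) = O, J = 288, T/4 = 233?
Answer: 17474835601/29646 ≈ 5.8945e+5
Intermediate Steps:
T = 932 (T = 4*233 = 932)
K(p) = (288 + p)/(-227 + p) (K(p) = (p + 288)/(p - 227) = (288 + p)/(-227 + p))
(180751/q(486) + 244528/K(T)) + 447773 = (180751/486 + 244528/(((288 + 932)/(-227 + 932)))) + 447773 = (180751*(1/486) + 244528/((1220/705))) + 447773 = (180751/486 + 244528/(((1/705)*1220))) + 447773 = (180751/486 + 244528/(244/141)) + 447773 = (180751/486 + 244528*(141/244)) + 447773 = (180751/486 + 8619612/61) + 447773 = 4200157243/29646 + 447773 = 17474835601/29646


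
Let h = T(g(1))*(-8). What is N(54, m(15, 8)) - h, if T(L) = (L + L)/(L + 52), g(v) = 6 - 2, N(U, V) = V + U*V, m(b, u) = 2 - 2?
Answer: 8/7 ≈ 1.1429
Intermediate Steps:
m(b, u) = 0
g(v) = 4
T(L) = 2*L/(52 + L) (T(L) = (2*L)/(52 + L) = 2*L/(52 + L))
h = -8/7 (h = (2*4/(52 + 4))*(-8) = (2*4/56)*(-8) = (2*4*(1/56))*(-8) = (1/7)*(-8) = -8/7 ≈ -1.1429)
N(54, m(15, 8)) - h = 0*(1 + 54) - 1*(-8/7) = 0*55 + 8/7 = 0 + 8/7 = 8/7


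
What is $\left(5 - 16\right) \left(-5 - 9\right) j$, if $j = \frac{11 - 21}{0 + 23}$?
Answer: $- \frac{1540}{23} \approx -66.957$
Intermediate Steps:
$j = - \frac{10}{23} \approx -0.43478$
$\left(5 - 16\right) \left(-5 - 9\right) j = \left(5 - 16\right) \left(-5 - 9\right) \left(- \frac{10}{23}\right) = - 11 \left(-5 - 9\right) \left(- \frac{10}{23}\right) = \left(-11\right) \left(-14\right) \left(- \frac{10}{23}\right) = 154 \left(- \frac{10}{23}\right) = - \frac{1540}{23}$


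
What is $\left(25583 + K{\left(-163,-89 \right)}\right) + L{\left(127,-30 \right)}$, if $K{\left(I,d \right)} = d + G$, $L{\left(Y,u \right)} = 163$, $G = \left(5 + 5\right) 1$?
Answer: $25667$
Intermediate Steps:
$G = 10$ ($G = 10 \cdot 1 = 10$)
$K{\left(I,d \right)} = 10 + d$ ($K{\left(I,d \right)} = d + 10 = 10 + d$)
$\left(25583 + K{\left(-163,-89 \right)}\right) + L{\left(127,-30 \right)} = \left(25583 + \left(10 - 89\right)\right) + 163 = \left(25583 - 79\right) + 163 = 25504 + 163 = 25667$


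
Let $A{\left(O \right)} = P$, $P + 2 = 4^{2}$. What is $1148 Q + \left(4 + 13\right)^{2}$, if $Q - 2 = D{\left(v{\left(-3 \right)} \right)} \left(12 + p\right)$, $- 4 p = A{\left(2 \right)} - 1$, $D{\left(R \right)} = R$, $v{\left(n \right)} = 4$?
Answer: $42765$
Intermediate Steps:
$P = 14$ ($P = -2 + 4^{2} = -2 + 16 = 14$)
$A{\left(O \right)} = 14$
$p = - \frac{13}{4}$ ($p = - \frac{14 - 1}{4} = \left(- \frac{1}{4}\right) 13 = - \frac{13}{4} \approx -3.25$)
$Q = 37$ ($Q = 2 + 4 \left(12 - \frac{13}{4}\right) = 2 + 4 \cdot \frac{35}{4} = 2 + 35 = 37$)
$1148 Q + \left(4 + 13\right)^{2} = 1148 \cdot 37 + \left(4 + 13\right)^{2} = 42476 + 17^{2} = 42476 + 289 = 42765$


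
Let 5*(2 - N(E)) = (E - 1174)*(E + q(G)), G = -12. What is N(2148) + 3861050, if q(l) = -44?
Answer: 17255964/5 ≈ 3.4512e+6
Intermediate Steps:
N(E) = 2 - (-1174 + E)*(-44 + E)/5 (N(E) = 2 - (E - 1174)*(E - 44)/5 = 2 - (-1174 + E)*(-44 + E)/5)
N(2148) + 3861050 = (-51646/5 - 1/5*2148**2 + (1218/5)*2148) + 3861050 = (-51646/5 - 1/5*4613904 + 2616264/5) + 3861050 = (-51646/5 - 4613904/5 + 2616264/5) + 3861050 = -2049286/5 + 3861050 = 17255964/5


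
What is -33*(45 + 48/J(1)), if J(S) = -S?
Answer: 99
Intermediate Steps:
-33*(45 + 48/J(1)) = -33*(45 + 48/((-1*1))) = -33*(45 + 48/(-1)) = -33*(45 + 48*(-1)) = -33*(45 - 48) = -33*(-3) = 99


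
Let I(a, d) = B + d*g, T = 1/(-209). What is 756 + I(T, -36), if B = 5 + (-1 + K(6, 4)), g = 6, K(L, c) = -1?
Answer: 543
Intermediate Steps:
B = 3 (B = 5 + (-1 - 1) = 5 - 2 = 3)
T = -1/209 ≈ -0.0047847
I(a, d) = 3 + 6*d (I(a, d) = 3 + d*6 = 3 + 6*d)
756 + I(T, -36) = 756 + (3 + 6*(-36)) = 756 + (3 - 216) = 756 - 213 = 543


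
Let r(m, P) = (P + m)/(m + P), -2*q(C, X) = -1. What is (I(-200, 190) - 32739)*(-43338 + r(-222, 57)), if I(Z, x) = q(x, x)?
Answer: 2837576749/2 ≈ 1.4188e+9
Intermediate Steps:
q(C, X) = ½ (q(C, X) = -½*(-1) = ½)
I(Z, x) = ½
r(m, P) = 1 (r(m, P) = (P + m)/(P + m) = 1)
(I(-200, 190) - 32739)*(-43338 + r(-222, 57)) = (½ - 32739)*(-43338 + 1) = -65477/2*(-43337) = 2837576749/2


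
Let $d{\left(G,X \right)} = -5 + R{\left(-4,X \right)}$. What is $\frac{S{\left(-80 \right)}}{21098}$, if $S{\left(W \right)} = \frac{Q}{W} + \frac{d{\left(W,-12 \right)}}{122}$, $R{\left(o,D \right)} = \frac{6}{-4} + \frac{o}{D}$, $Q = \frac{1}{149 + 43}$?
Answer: $- \frac{1437}{599029760} \approx -2.3989 \cdot 10^{-6}$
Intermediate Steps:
$Q = \frac{1}{192} \approx 0.0052083$
$R{\left(o,D \right)} = - \frac{3}{2} + \frac{o}{D}$ ($R{\left(o,D \right)} = 6 \left(- \frac{1}{4}\right) + \frac{o}{D} = - \frac{3}{2} + \frac{o}{D}$)
$d{\left(G,X \right)} = - \frac{13}{2} - \frac{4}{X}$ ($d{\left(G,X \right)} = -5 - \left(\frac{3}{2} + \frac{4}{X}\right) = - \frac{13}{2} - \frac{4}{X}$)
$S{\left(W \right)} = - \frac{37}{732} + \frac{1}{192 W}$ ($S{\left(W \right)} = \frac{1}{192 W} + \frac{- \frac{13}{2} - \frac{4}{-12}}{122} = \frac{1}{192 W} + \left(- \frac{13}{2} - - \frac{1}{3}\right) \frac{1}{122} = \frac{1}{192 W} + \left(- \frac{13}{2} + \frac{1}{3}\right) \frac{1}{122} = \frac{1}{192 W} - \frac{37}{732} = - \frac{37}{732} + \frac{1}{192 W}$)
$\frac{S{\left(-80 \right)}}{21098} = \frac{\frac{1}{11712} \frac{1}{-80} \left(61 - -47360\right)}{21098} = \frac{1}{11712} \left(- \frac{1}{80}\right) \left(61 + 47360\right) \frac{1}{21098} = \frac{1}{11712} \left(- \frac{1}{80}\right) 47421 \cdot \frac{1}{21098} = \left(- \frac{15807}{312320}\right) \frac{1}{21098} = - \frac{1437}{599029760}$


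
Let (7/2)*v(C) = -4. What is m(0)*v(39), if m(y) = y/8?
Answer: 0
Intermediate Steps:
v(C) = -8/7 (v(C) = (2/7)*(-4) = -8/7)
m(y) = y/8 (m(y) = y*(⅛) = y/8)
m(0)*v(39) = ((⅛)*0)*(-8/7) = 0*(-8/7) = 0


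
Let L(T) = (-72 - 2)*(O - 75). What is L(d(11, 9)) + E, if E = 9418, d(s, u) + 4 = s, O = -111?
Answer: 23182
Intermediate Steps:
d(s, u) = -4 + s
L(T) = 13764 (L(T) = (-72 - 2)*(-111 - 75) = -74*(-186) = 13764)
L(d(11, 9)) + E = 13764 + 9418 = 23182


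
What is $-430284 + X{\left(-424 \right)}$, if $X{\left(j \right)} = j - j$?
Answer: $-430284$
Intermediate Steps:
$X{\left(j \right)} = 0$
$-430284 + X{\left(-424 \right)} = -430284 + 0 = -430284$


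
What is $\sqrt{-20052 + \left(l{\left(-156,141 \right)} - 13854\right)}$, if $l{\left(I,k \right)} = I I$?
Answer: $i \sqrt{9570} \approx 97.826 i$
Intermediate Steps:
$l{\left(I,k \right)} = I^{2}$
$\sqrt{-20052 + \left(l{\left(-156,141 \right)} - 13854\right)} = \sqrt{-20052 + \left(\left(-156\right)^{2} - 13854\right)} = \sqrt{-20052 + \left(24336 - 13854\right)} = \sqrt{-20052 + 10482} = \sqrt{-9570} = i \sqrt{9570}$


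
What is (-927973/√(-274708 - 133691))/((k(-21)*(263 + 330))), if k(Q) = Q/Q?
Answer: 927973*I*√408399/242180607 ≈ 2.4487*I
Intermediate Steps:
k(Q) = 1
(-927973/√(-274708 - 133691))/((k(-21)*(263 + 330))) = (-927973/√(-274708 - 133691))/((1*(263 + 330))) = (-927973*(-I*√408399/408399))/((1*593)) = -927973*(-I*√408399/408399)/593 = -(-927973)*I*√408399/408399*(1/593) = (927973*I*√408399/408399)*(1/593) = 927973*I*√408399/242180607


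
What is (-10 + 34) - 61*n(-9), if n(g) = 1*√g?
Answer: 24 - 183*I ≈ 24.0 - 183.0*I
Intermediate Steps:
n(g) = √g
(-10 + 34) - 61*n(-9) = (-10 + 34) - 183*I = 24 - 183*I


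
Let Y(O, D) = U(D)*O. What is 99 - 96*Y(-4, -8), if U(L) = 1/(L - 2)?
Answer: 303/5 ≈ 60.600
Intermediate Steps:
U(L) = 1/(-2 + L)
Y(O, D) = O/(-2 + D)
99 - 96*Y(-4, -8) = 99 - (-384)/(-2 - 8) = 99 - (-384)/(-10) = 99 - (-384)*(-1)/10 = 99 - 96*2/5 = 99 - 192/5 = 303/5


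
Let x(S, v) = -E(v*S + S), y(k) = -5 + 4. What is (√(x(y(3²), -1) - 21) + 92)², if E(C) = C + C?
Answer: (92 + I*√21)² ≈ 8443.0 + 843.19*I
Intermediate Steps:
E(C) = 2*C
y(k) = -1
x(S, v) = -2*S - 2*S*v (x(S, v) = -2*(v*S + S) = -2*(S*v + S) = -2*(S + S*v) = -(2*S + 2*S*v) = -2*S - 2*S*v)
(√(x(y(3²), -1) - 21) + 92)² = (√(-2*(-1)*(1 - 1) - 21) + 92)² = (√(-2*(-1)*0 - 21) + 92)² = (√(0 - 21) + 92)² = (√(-21) + 92)² = (I*√21 + 92)² = (92 + I*√21)²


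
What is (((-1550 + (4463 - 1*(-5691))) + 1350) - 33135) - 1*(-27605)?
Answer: 4424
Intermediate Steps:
(((-1550 + (4463 - 1*(-5691))) + 1350) - 33135) - 1*(-27605) = (((-1550 + (4463 + 5691)) + 1350) - 33135) + 27605 = (((-1550 + 10154) + 1350) - 33135) + 27605 = ((8604 + 1350) - 33135) + 27605 = (9954 - 33135) + 27605 = -23181 + 27605 = 4424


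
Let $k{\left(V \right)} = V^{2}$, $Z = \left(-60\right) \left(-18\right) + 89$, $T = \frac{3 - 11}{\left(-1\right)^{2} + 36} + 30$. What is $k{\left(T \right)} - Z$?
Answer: $- \frac{385957}{1369} \approx -281.93$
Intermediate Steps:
$T = \frac{1102}{37}$ ($T = - \frac{8}{1 + 36} + 30 = - \frac{8}{37} + 30 = \frac{1102}{37} \approx 29.784$)
$Z = 1169$ ($Z = 1080 + 89 = 1169$)
$k{\left(T \right)} - Z = \left(\frac{1102}{37}\right)^{2} - 1169 = \frac{1214404}{1369} - 1169 = - \frac{385957}{1369}$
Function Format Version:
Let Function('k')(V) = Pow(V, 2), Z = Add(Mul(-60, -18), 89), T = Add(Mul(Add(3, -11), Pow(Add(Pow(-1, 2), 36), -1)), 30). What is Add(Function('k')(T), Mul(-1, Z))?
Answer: Rational(-385957, 1369) ≈ -281.93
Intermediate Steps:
T = Rational(1102, 37) (T = Add(Mul(-8, Pow(Add(1, 36), -1)), 30) = Add(Mul(-8, Pow(37, -1)), 30) = Add(Mul(-8, Rational(1, 37)), 30) = Add(Rational(-8, 37), 30) = Rational(1102, 37) ≈ 29.784)
Z = 1169 (Z = Add(1080, 89) = 1169)
Add(Function('k')(T), Mul(-1, Z)) = Add(Pow(Rational(1102, 37), 2), Mul(-1, 1169)) = Add(Rational(1214404, 1369), -1169) = Rational(-385957, 1369)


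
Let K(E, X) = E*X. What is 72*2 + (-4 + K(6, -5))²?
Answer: 1300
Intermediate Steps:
72*2 + (-4 + K(6, -5))² = 72*2 + (-4 + 6*(-5))² = 144 + (-4 - 30)² = 144 + (-34)² = 144 + 1156 = 1300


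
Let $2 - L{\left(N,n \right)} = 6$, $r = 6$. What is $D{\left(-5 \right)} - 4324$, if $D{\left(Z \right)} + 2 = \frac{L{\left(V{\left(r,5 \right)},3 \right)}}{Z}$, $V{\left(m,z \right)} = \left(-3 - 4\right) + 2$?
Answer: $- \frac{21626}{5} \approx -4325.2$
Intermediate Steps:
$V{\left(m,z \right)} = -5$ ($V{\left(m,z \right)} = -7 + 2 = -5$)
$L{\left(N,n \right)} = -4$ ($L{\left(N,n \right)} = 2 - 6 = -4$)
$D{\left(Z \right)} = -2 - \frac{4}{Z}$
$D{\left(-5 \right)} - 4324 = \left(-2 - \frac{4}{-5}\right) - 4324 = \left(-2 - - \frac{4}{5}\right) - 4324 = \left(-2 + \frac{4}{5}\right) - 4324 = - \frac{6}{5} - 4324 = - \frac{21626}{5}$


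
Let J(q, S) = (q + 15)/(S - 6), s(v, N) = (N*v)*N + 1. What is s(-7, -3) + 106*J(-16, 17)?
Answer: -788/11 ≈ -71.636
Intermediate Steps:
s(v, N) = 1 + v*N² (s(v, N) = v*N² + 1 = 1 + v*N²)
J(q, S) = (15 + q)/(-6 + S)
s(-7, -3) + 106*J(-16, 17) = (1 - 7*(-3)²) + 106*((15 - 16)/(-6 + 17)) = (1 - 7*9) + 106*(-1/11) = (1 - 63) + 106*((1/11)*(-1)) = -62 + 106*(-1/11) = -62 - 106/11 = -788/11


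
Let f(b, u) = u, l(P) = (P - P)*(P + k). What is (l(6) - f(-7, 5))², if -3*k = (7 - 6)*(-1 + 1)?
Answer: 25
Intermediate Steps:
k = 0 (k = -(7 - 6)*(-1 + 1)/3 = -0/3 = -⅓*0 = 0)
l(P) = 0 (l(P) = (P - P)*(P + 0) = 0*P = 0)
(l(6) - f(-7, 5))² = (0 - 1*5)² = (0 - 5)² = (-5)² = 25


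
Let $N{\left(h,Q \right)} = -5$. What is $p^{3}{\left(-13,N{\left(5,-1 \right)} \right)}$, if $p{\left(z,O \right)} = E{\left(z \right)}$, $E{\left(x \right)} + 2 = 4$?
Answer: $8$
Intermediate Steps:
$E{\left(x \right)} = 2$ ($E{\left(x \right)} = -2 + 4 = 2$)
$p{\left(z,O \right)} = 2$
$p^{3}{\left(-13,N{\left(5,-1 \right)} \right)} = 2^{3} = 8$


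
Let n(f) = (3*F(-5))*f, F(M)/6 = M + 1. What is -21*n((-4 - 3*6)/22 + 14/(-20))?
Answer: -12852/5 ≈ -2570.4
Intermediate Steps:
F(M) = 6 + 6*M (F(M) = 6*(M + 1) = 6*(1 + M) = 6 + 6*M)
n(f) = -72*f (n(f) = (3*(6 + 6*(-5)))*f = (3*(6 - 30))*f = (3*(-24))*f = -72*f)
-21*n((-4 - 3*6)/22 + 14/(-20)) = -(-1512)*((-4 - 3*6)/22 + 14/(-20)) = -(-1512)*((-4 - 18)*(1/22) + 14*(-1/20)) = -(-1512)*(-22*1/22 - 7/10) = -(-1512)*(-1 - 7/10) = -(-1512)*(-17)/10 = -21*612/5 = -12852/5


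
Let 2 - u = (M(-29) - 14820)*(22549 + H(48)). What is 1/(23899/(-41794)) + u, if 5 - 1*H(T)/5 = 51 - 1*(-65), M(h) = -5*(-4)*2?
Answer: 7768879482684/23899 ≈ 3.2507e+8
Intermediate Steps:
M(h) = 40 (M(h) = 20*2 = 40)
H(T) = -555 (H(T) = 25 - 5*(51 - 1*(-65)) = 25 - 5*(51 + 65) = 25 - 5*116 = 25 - 580 = -555)
u = 325071322 (u = 2 - (40 - 14820)*(22549 - 555) = 2 - (-14780)*21994 = 2 - 1*(-325071320) = 2 + 325071320 = 325071322)
1/(23899/(-41794)) + u = 1/(23899/(-41794)) + 325071322 = 1/(23899*(-1/41794)) + 325071322 = 1/(-23899/41794) + 325071322 = -41794/23899 + 325071322 = 7768879482684/23899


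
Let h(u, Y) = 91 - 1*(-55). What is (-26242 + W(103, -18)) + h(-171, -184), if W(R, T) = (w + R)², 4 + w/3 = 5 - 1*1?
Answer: -15487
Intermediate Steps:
w = 0 (w = -12 + 3*(5 - 1*1) = -12 + 3*(5 - 1) = -12 + 3*4 = -12 + 12 = 0)
h(u, Y) = 146 (h(u, Y) = 91 + 55 = 146)
W(R, T) = R² (W(R, T) = (0 + R)² = R²)
(-26242 + W(103, -18)) + h(-171, -184) = (-26242 + 103²) + 146 = (-26242 + 10609) + 146 = -15633 + 146 = -15487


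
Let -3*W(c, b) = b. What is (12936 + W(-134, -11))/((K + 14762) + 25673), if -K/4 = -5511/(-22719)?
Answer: 293976287/918620721 ≈ 0.32002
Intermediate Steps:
W(c, b) = -b/3
K = -7348/7573 (K = -(-22044)/(-22719) = -(-22044)*(-1)/22719 = -4*1837/7573 = -7348/7573 ≈ -0.97029)
(12936 + W(-134, -11))/((K + 14762) + 25673) = (12936 - ⅓*(-11))/((-7348/7573 + 14762) + 25673) = (12936 + 11/3)/(111785278/7573 + 25673) = 38819/(3*(306206907/7573)) = (38819/3)*(7573/306206907) = 293976287/918620721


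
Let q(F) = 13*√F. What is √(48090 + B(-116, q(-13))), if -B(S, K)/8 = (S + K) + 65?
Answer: √(48498 - 104*I*√13) ≈ 220.22 - 0.8513*I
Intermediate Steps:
B(S, K) = -520 - 8*K - 8*S (B(S, K) = -8*((S + K) + 65) = -8*((K + S) + 65) = -8*(65 + K + S) = -520 - 8*K - 8*S)
√(48090 + B(-116, q(-13))) = √(48090 + (-520 - 104*√(-13) - 8*(-116))) = √(48090 + (-520 - 104*I*√13 + 928)) = √(48090 + (408 - 104*I*√13)) = √(48498 - 104*I*√13)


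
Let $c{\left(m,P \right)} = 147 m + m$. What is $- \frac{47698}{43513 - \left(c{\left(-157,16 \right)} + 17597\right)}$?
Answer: $- \frac{23849}{24576} \approx -0.97042$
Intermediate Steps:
$c{\left(m,P \right)} = 148 m$
$- \frac{47698}{43513 - \left(c{\left(-157,16 \right)} + 17597\right)} = - \frac{47698}{43513 - \left(148 \left(-157\right) + 17597\right)} = - \frac{47698}{43513 - \left(-23236 + 17597\right)} = - \frac{47698}{43513 - -5639} = - \frac{47698}{43513 + 5639} = - \frac{47698}{49152} = \left(-47698\right) \frac{1}{49152} = - \frac{23849}{24576}$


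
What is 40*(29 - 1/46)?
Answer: 26660/23 ≈ 1159.1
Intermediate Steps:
40*(29 - 1/46) = 40*(1333/46) = 26660/23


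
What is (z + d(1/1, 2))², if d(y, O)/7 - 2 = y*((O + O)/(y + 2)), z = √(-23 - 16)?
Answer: 4549/9 + 140*I*√39/3 ≈ 505.44 + 291.43*I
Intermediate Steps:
z = I*√39 (z = √(-39) = I*√39 ≈ 6.245*I)
d(y, O) = 14 + 14*O*y/(2 + y) (d(y, O) = 14 + 7*(y*((O + O)/(y + 2))) = 14 + 7*(y*((2*O)/(2 + y))) = 14 + 7*(y*(2*O/(2 + y))) = 14 + 7*(2*O*y/(2 + y)) = 14 + 14*O*y/(2 + y))
(z + d(1/1, 2))² = (I*√39 + 14*(2 + 1/1 + 2/1)/(2 + 1/1))² = (I*√39 + 14*(2 + 1 + 2*1)/(2 + 1))² = (I*√39 + 14*(2 + 1 + 2)/3)² = (I*√39 + 14*(⅓)*5)² = (I*√39 + 70/3)² = (70/3 + I*√39)²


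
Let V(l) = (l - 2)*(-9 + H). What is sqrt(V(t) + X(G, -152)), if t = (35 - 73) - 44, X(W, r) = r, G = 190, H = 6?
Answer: 10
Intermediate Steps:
t = -82 (t = -38 - 44 = -82)
V(l) = 6 - 3*l (V(l) = (l - 2)*(-9 + 6) = (-2 + l)*(-3) = 6 - 3*l)
sqrt(V(t) + X(G, -152)) = sqrt((6 - 3*(-82)) - 152) = sqrt((6 + 246) - 152) = sqrt(252 - 152) = sqrt(100) = 10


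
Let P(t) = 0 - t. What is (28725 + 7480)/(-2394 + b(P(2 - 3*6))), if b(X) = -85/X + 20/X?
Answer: -579280/38369 ≈ -15.098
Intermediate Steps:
P(t) = -t
b(X) = -65/X
(28725 + 7480)/(-2394 + b(P(2 - 3*6))) = (28725 + 7480)/(-2394 - 65*(-1/(2 - 3*6))) = 36205/(-2394 - 65*(-1/(2 - 18))) = 36205/(-2394 - 65/((-1*(-16)))) = 36205/(-2394 - 65/16) = 36205/(-38369/16) = 36205*(-16/38369) = -579280/38369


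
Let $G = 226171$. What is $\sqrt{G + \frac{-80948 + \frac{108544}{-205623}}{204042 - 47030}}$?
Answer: $\frac{\sqrt{1637127522481823163163042}}{2690439873} \approx 475.57$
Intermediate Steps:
$\sqrt{G + \frac{-80948 + \frac{108544}{-205623}}{204042 - 47030}} = \sqrt{226171 + \frac{-80948 + \frac{108544}{-205623}}{204042 - 47030}} = \sqrt{226171 + \frac{-80948 + 108544 \left(- \frac{1}{205623}\right)}{157012}} = \sqrt{226171 + \left(-80948 - \frac{108544}{205623}\right) \frac{1}{157012}} = \sqrt{226171 - \frac{4161219787}{8071319619}} = \sqrt{\frac{1825494268329062}{8071319619}} = \frac{\sqrt{1637127522481823163163042}}{2690439873}$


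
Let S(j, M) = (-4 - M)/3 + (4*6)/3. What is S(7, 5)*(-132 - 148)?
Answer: -1400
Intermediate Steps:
S(j, M) = 20/3 - M/3 (S(j, M) = (-4 - M)*(⅓) + 24*(⅓) = (-4/3 - M/3) + 8 = 20/3 - M/3)
S(7, 5)*(-132 - 148) = (20/3 - ⅓*5)*(-132 - 148) = (20/3 - 5/3)*(-280) = 5*(-280) = -1400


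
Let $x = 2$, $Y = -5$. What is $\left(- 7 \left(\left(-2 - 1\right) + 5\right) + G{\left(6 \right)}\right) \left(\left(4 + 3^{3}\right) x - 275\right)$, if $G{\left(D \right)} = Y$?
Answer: $4047$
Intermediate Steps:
$G{\left(D \right)} = -5$
$\left(- 7 \left(\left(-2 - 1\right) + 5\right) + G{\left(6 \right)}\right) \left(\left(4 + 3^{3}\right) x - 275\right) = \left(- 7 \left(\left(-2 - 1\right) + 5\right) - 5\right) \left(\left(4 + 3^{3}\right) 2 - 275\right) = \left(- 7 \left(-3 + 5\right) - 5\right) \left(\left(4 + 27\right) 2 - 275\right) = \left(\left(-7\right) 2 - 5\right) \left(31 \cdot 2 - 275\right) = \left(-14 - 5\right) \left(62 - 275\right) = \left(-19\right) \left(-213\right) = 4047$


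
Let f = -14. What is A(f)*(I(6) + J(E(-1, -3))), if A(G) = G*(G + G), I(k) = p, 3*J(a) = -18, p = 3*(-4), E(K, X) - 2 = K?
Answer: -7056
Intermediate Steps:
E(K, X) = 2 + K
p = -12
J(a) = -6 (J(a) = (⅓)*(-18) = -6)
I(k) = -12
A(G) = 2*G² (A(G) = G*(2*G) = 2*G²)
A(f)*(I(6) + J(E(-1, -3))) = (2*(-14)²)*(-12 - 6) = (2*196)*(-18) = 392*(-18) = -7056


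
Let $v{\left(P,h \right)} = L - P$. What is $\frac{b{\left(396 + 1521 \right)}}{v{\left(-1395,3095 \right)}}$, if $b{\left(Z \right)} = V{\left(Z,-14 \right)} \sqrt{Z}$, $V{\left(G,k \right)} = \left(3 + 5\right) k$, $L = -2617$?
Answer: $\frac{168 \sqrt{213}}{611} \approx 4.0129$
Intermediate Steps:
$V{\left(G,k \right)} = 8 k$
$v{\left(P,h \right)} = -2617 - P$
$b{\left(Z \right)} = - 112 \sqrt{Z}$ ($b{\left(Z \right)} = 8 \left(-14\right) \sqrt{Z} = - 112 \sqrt{Z}$)
$\frac{b{\left(396 + 1521 \right)}}{v{\left(-1395,3095 \right)}} = \frac{\left(-112\right) \sqrt{396 + 1521}}{-2617 - -1395} = \frac{\left(-112\right) \sqrt{1917}}{-2617 + 1395} = \frac{\left(-112\right) 3 \sqrt{213}}{-1222} = - 336 \sqrt{213} \left(- \frac{1}{1222}\right) = \frac{168 \sqrt{213}}{611}$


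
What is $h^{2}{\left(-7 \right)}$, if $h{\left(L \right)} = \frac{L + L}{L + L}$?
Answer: $1$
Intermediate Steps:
$h{\left(L \right)} = 1$ ($h{\left(L \right)} = \frac{2 L}{2 L} = 2 L \frac{1}{2 L} = 1$)
$h^{2}{\left(-7 \right)} = 1^{2} = 1$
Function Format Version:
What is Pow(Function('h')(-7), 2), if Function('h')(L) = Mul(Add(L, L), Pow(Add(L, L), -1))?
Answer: 1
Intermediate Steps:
Function('h')(L) = 1 (Function('h')(L) = Mul(Mul(2, L), Pow(Mul(2, L), -1)) = Mul(Mul(2, L), Mul(Rational(1, 2), Pow(L, -1))) = 1)
Pow(Function('h')(-7), 2) = Pow(1, 2) = 1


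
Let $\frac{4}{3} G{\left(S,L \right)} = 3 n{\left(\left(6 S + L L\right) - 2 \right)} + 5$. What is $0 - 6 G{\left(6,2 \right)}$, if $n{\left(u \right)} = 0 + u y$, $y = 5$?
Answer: $- \frac{5175}{2} \approx -2587.5$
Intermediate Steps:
$n{\left(u \right)} = 5 u$ ($n{\left(u \right)} = 0 + u 5 = 0 + 5 u = 5 u$)
$G{\left(S,L \right)} = - \frac{75}{4} + \frac{45 L^{2}}{4} + \frac{135 S}{2}$ ($G{\left(S,L \right)} = \frac{3 \left(3 \cdot 5 \left(\left(6 S + L L\right) - 2\right) + 5\right)}{4} = \frac{3 \left(3 \cdot 5 \left(\left(6 S + L^{2}\right) - 2\right) + 5\right)}{4} = \frac{3 \left(3 \cdot 5 \left(\left(L^{2} + 6 S\right) - 2\right) + 5\right)}{4} = \frac{3 \left(3 \cdot 5 \left(-2 + L^{2} + 6 S\right) + 5\right)}{4} = \frac{3 \left(3 \left(-10 + 5 L^{2} + 30 S\right) + 5\right)}{4} = \frac{3 \left(\left(-30 + 15 L^{2} + 90 S\right) + 5\right)}{4} = \frac{3 \left(-25 + 15 L^{2} + 90 S\right)}{4} = - \frac{75}{4} + \frac{45 L^{2}}{4} + \frac{135 S}{2}$)
$0 - 6 G{\left(6,2 \right)} = 0 - 6 \left(- \frac{75}{4} + \frac{45 \cdot 2^{2}}{4} + \frac{135}{2} \cdot 6\right) = 0 - 6 \left(- \frac{75}{4} + \frac{45}{4} \cdot 4 + 405\right) = 0 - 6 \left(- \frac{75}{4} + 45 + 405\right) = 0 - \frac{5175}{2} = - \frac{5175}{2}$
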